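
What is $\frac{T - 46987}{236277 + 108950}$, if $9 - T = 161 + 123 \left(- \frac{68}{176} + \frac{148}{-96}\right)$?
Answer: $- \frac{4127363}{30379976} \approx -0.13586$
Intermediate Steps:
$T = \frac{7493}{88}$ ($T = 9 - \left(161 + 123 \left(- \frac{68}{176} + \frac{148}{-96}\right)\right) = 9 - \left(161 + 123 \left(\left(-68\right) \frac{1}{176} + 148 \left(- \frac{1}{96}\right)\right)\right) = 9 - \left(161 + 123 \left(- \frac{17}{44} - \frac{37}{24}\right)\right) = 9 - \left(161 + 123 \left(- \frac{509}{264}\right)\right) = 9 - \left(161 - \frac{20869}{88}\right) = 9 - - \frac{6701}{88} = 9 + \frac{6701}{88} = \frac{7493}{88} \approx 85.148$)
$\frac{T - 46987}{236277 + 108950} = \frac{\frac{7493}{88} - 46987}{236277 + 108950} = - \frac{4127363}{88 \cdot 345227} = \left(- \frac{4127363}{88}\right) \frac{1}{345227} = - \frac{4127363}{30379976}$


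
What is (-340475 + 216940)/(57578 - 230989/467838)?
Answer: -11558873466/5387389075 ≈ -2.1455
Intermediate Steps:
(-340475 + 216940)/(57578 - 230989/467838) = -123535/(57578 - 230989*1/467838) = -123535/(57578 - 230989/467838) = -123535/26936945375/467838 = -123535*467838/26936945375 = -11558873466/5387389075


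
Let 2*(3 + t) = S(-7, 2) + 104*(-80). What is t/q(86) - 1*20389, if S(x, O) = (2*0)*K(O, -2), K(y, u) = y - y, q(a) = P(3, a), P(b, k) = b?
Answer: -65330/3 ≈ -21777.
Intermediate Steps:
q(a) = 3
K(y, u) = 0
S(x, O) = 0 (S(x, O) = (2*0)*0 = 0*0 = 0)
t = -4163 (t = -3 + (0 + 104*(-80))/2 = -3 + (0 - 8320)/2 = -3 + (½)*(-8320) = -3 - 4160 = -4163)
t/q(86) - 1*20389 = -4163/3 - 1*20389 = -4163*⅓ - 20389 = -4163/3 - 20389 = -65330/3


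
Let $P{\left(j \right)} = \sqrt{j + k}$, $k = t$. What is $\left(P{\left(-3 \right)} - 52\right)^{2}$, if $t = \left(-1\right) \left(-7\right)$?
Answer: $2500$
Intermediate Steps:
$t = 7$
$k = 7$
$P{\left(j \right)} = \sqrt{7 + j}$ ($P{\left(j \right)} = \sqrt{j + 7} = \sqrt{7 + j}$)
$\left(P{\left(-3 \right)} - 52\right)^{2} = \left(\sqrt{7 - 3} - 52\right)^{2} = \left(\sqrt{4} - 52\right)^{2} = \left(2 - 52\right)^{2} = \left(-50\right)^{2} = 2500$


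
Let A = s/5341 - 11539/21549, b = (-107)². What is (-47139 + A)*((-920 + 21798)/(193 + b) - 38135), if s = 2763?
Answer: 36493642911428730556/20301744533 ≈ 1.7976e+9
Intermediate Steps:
b = 11449
A = -189992/10463019 (A = 2763/5341 - 11539/21549 = 2763*(1/5341) - 11539*1/21549 = 2763/5341 - 1049/1959 = -189992/10463019 ≈ -0.018158)
(-47139 + A)*((-920 + 21798)/(193 + b) - 38135) = (-47139 - 189992/10463019)*((-920 + 21798)/(193 + 11449) - 38135) = -493216442633*(20878/11642 - 38135)/10463019 = -493216442633*(20878*(1/11642) - 38135)/10463019 = -493216442633*(10439/5821 - 38135)/10463019 = -493216442633/10463019*(-221973396/5821) = 36493642911428730556/20301744533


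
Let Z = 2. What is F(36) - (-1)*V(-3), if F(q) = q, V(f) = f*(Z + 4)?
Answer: 18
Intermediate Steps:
V(f) = 6*f (V(f) = f*(2 + 4) = f*6 = 6*f)
F(36) - (-1)*V(-3) = 36 - (-1)*6*(-3) = 36 - (-1)*(-18) = 36 - 1*18 = 36 - 18 = 18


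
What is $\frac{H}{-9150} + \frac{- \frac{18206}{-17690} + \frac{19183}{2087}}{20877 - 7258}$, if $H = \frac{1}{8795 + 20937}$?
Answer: $\frac{168286692505423}{224238864222828600} \approx 0.00075048$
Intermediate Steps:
$H = \frac{1}{29732} \approx 3.3634 \cdot 10^{-5}$
$\frac{H}{-9150} + \frac{- \frac{18206}{-17690} + \frac{19183}{2087}}{20877 - 7258} = \frac{1}{29732 \left(-9150\right)} + \frac{- \frac{18206}{-17690} + \frac{19183}{2087}}{20877 - 7258} = \frac{1}{29732} \left(- \frac{1}{9150}\right) + \frac{\left(-18206\right) \left(- \frac{1}{17690}\right) + 19183 \cdot \frac{1}{2087}}{20877 - 7258} = - \frac{1}{272047800} + \frac{\frac{9103}{8845} + \frac{19183}{2087}}{13619} = - \frac{1}{272047800} + \frac{188671596}{18459515} \cdot \frac{1}{13619} = - \frac{1}{272047800} + \frac{188671596}{251400134785} = \frac{168286692505423}{224238864222828600}$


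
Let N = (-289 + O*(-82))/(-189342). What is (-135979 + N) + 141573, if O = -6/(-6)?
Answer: 1059179519/189342 ≈ 5594.0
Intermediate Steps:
O = 1 (O = -6*(-⅙) = 1)
N = 371/189342 (N = (-289 + 1*(-82))/(-189342) = (-289 - 82)*(-1/189342) = -371*(-1/189342) = 371/189342 ≈ 0.0019594)
(-135979 + N) + 141573 = (-135979 + 371/189342) + 141573 = -25746535447/189342 + 141573 = 1059179519/189342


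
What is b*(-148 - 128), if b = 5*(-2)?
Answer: 2760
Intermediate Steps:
b = -10
b*(-148 - 128) = -10*(-148 - 128) = -10*(-276) = 2760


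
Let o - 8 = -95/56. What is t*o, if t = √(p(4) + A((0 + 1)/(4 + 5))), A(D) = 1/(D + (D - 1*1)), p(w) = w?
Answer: 353*√133/392 ≈ 10.385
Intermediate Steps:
A(D) = 1/(-1 + 2*D) (A(D) = 1/(D + (D - 1)) = 1/(D + (-1 + D)) = 1/(-1 + 2*D))
t = √133/7 (t = √(4 + 1/(-1 + 2*((0 + 1)/(4 + 5)))) = √(4 + 1/(-1 + 2*(1/9))) = √(4 + 1/(-1 + 2*(1*(⅑)))) = √(4 + 1/(-1 + 2*(⅑))) = √(4 + 1/(-1 + 2/9)) = √(4 + 1/(-7/9)) = √(4 - 9/7) = √(19/7) = √133/7 ≈ 1.6475)
o = 353/56 (o = 8 - 95/56 = 353/56 ≈ 6.3036)
t*o = (√133/7)*(353/56) = 353*√133/392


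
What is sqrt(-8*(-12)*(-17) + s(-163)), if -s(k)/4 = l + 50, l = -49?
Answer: 2*I*sqrt(409) ≈ 40.448*I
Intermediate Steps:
s(k) = -4 (s(k) = -4*(-49 + 50) = -4*1 = -4)
sqrt(-8*(-12)*(-17) + s(-163)) = sqrt(-8*(-12)*(-17) - 4) = sqrt(96*(-17) - 4) = sqrt(-1632 - 4) = sqrt(-1636) = 2*I*sqrt(409)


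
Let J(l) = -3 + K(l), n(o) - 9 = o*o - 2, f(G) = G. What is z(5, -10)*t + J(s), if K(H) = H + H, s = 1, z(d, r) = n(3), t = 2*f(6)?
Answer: 191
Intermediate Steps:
n(o) = 7 + o² (n(o) = 9 + (o*o - 2) = 9 + (o² - 2) = 9 + (-2 + o²) = 7 + o²)
t = 12 (t = 2*6 = 12)
z(d, r) = 16 (z(d, r) = 7 + 3² = 7 + 9 = 16)
K(H) = 2*H
J(l) = -3 + 2*l
z(5, -10)*t + J(s) = 16*12 + (-3 + 2*1) = 192 + (-3 + 2) = 192 - 1 = 191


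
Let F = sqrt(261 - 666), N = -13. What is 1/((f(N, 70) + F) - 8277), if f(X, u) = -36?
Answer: -2771/23035458 - I*sqrt(5)/7678486 ≈ -0.00012029 - 2.9121e-7*I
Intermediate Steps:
F = 9*I*sqrt(5) (F = sqrt(-405) = 9*I*sqrt(5) ≈ 20.125*I)
1/((f(N, 70) + F) - 8277) = 1/((-36 + 9*I*sqrt(5)) - 8277) = 1/(-8313 + 9*I*sqrt(5))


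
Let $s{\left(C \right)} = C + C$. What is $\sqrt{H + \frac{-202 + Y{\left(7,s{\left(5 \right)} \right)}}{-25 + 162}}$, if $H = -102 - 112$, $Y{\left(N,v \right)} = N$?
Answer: $\frac{i \sqrt{4043281}}{137} \approx 14.677 i$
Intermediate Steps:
$s{\left(C \right)} = 2 C$
$H = -214$
$\sqrt{H + \frac{-202 + Y{\left(7,s{\left(5 \right)} \right)}}{-25 + 162}} = \sqrt{-214 + \frac{-202 + 7}{-25 + 162}} = \sqrt{-214 - \frac{195}{137}} = \sqrt{- \frac{29513}{137}} = \frac{i \sqrt{4043281}}{137}$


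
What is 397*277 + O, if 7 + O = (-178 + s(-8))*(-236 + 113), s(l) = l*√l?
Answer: 131856 + 1968*I*√2 ≈ 1.3186e+5 + 2783.2*I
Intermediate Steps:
s(l) = l^(3/2)
O = 21887 + 1968*I*√2 (O = -7 + (-178 + (-8)^(3/2))*(-236 + 113) = -7 + (-178 - 16*I*√2)*(-123) = -7 + (21894 + 1968*I*√2) = 21887 + 1968*I*√2 ≈ 21887.0 + 2783.2*I)
397*277 + O = 397*277 + (21887 + 1968*I*√2) = 109969 + (21887 + 1968*I*√2) = 131856 + 1968*I*√2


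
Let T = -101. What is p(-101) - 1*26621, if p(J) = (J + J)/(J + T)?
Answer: -26620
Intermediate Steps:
p(J) = 2*J/(-101 + J) (p(J) = (J + J)/(J - 101) = (2*J)/(-101 + J) = 2*J/(-101 + J))
p(-101) - 1*26621 = 2*(-101)/(-101 - 101) - 1*26621 = 2*(-101)/(-202) - 26621 = 2*(-101)*(-1/202) - 26621 = 1 - 26621 = -26620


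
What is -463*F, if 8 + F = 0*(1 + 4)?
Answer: 3704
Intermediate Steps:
F = -8 (F = -8 + 0*(1 + 4) = -8 + 0*5 = -8 + 0 = -8)
-463*F = -463*(-8) = 3704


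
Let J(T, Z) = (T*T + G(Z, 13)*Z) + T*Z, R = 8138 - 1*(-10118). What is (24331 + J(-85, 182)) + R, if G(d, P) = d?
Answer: 67466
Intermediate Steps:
R = 18256 (R = 8138 + 10118 = 18256)
J(T, Z) = T**2 + Z**2 + T*Z (J(T, Z) = (T*T + Z*Z) + T*Z = (T**2 + Z**2) + T*Z = T**2 + Z**2 + T*Z)
(24331 + J(-85, 182)) + R = (24331 + ((-85)**2 + 182**2 - 85*182)) + 18256 = (24331 + (7225 + 33124 - 15470)) + 18256 = (24331 + 24879) + 18256 = 49210 + 18256 = 67466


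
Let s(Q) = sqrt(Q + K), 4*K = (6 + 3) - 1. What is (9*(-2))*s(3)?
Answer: -18*sqrt(5) ≈ -40.249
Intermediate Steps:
K = 2 (K = ((6 + 3) - 1)/4 = (9 - 1)/4 = (1/4)*8 = 2)
s(Q) = sqrt(2 + Q) (s(Q) = sqrt(Q + 2) = sqrt(2 + Q))
(9*(-2))*s(3) = (9*(-2))*sqrt(2 + 3) = -18*sqrt(5)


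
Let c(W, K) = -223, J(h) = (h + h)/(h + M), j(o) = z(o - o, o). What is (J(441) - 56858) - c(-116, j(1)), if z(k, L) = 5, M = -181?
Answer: -7362109/130 ≈ -56632.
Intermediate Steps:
j(o) = 5
J(h) = 2*h/(-181 + h) (J(h) = (h + h)/(h - 181) = (2*h)/(-181 + h) = 2*h/(-181 + h))
(J(441) - 56858) - c(-116, j(1)) = (2*441/(-181 + 441) - 56858) - 1*(-223) = (2*441/260 - 56858) + 223 = (2*441*(1/260) - 56858) + 223 = (441/130 - 56858) + 223 = -7391099/130 + 223 = -7362109/130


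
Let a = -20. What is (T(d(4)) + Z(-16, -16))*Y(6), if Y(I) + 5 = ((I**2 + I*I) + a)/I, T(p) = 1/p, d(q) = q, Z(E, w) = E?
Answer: -231/4 ≈ -57.750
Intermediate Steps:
Y(I) = -5 + (-20 + 2*I**2)/I (Y(I) = -5 + ((I**2 + I*I) - 20)/I = -5 + ((I**2 + I**2) - 20)/I = -5 + (2*I**2 - 20)/I = -5 + (-20 + 2*I**2)/I)
(T(d(4)) + Z(-16, -16))*Y(6) = (1/4 - 16)*(-5 - 20/6 + 2*6) = (1/4 - 16)*(-5 - 20*1/6 + 12) = -63*(-5 - 10/3 + 12)/4 = -63/4*11/3 = -231/4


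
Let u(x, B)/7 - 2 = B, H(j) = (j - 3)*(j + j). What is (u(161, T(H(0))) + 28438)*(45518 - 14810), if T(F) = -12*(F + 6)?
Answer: 858227184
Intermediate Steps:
H(j) = 2*j*(-3 + j) (H(j) = (-3 + j)*(2*j) = 2*j*(-3 + j))
T(F) = -72 - 12*F (T(F) = -12*(6 + F) = -72 - 12*F)
u(x, B) = 14 + 7*B
(u(161, T(H(0))) + 28438)*(45518 - 14810) = ((14 + 7*(-72 - 24*0*(-3 + 0))) + 28438)*(45518 - 14810) = ((14 + 7*(-72 - 24*0*(-3))) + 28438)*30708 = ((14 + 7*(-72 - 12*0)) + 28438)*30708 = ((14 + 7*(-72 + 0)) + 28438)*30708 = ((14 + 7*(-72)) + 28438)*30708 = ((14 - 504) + 28438)*30708 = (-490 + 28438)*30708 = 27948*30708 = 858227184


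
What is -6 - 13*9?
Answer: -123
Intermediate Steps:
-6 - 13*9 = -6 - 117 = -123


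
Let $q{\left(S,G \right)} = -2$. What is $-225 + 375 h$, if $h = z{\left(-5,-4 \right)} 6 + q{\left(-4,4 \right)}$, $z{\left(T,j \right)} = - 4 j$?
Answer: $35025$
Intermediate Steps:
$h = 94$ ($h = \left(-4\right) \left(-4\right) 6 - 2 = 16 \cdot 6 - 2 = 96 - 2 = 94$)
$-225 + 375 h = -225 + 375 \cdot 94 = -225 + 35250 = 35025$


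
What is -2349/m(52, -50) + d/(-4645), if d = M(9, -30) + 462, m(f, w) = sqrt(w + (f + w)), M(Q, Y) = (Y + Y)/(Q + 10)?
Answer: -8718/88255 + 783*I*sqrt(3)/4 ≈ -0.098782 + 339.05*I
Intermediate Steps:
M(Q, Y) = 2*Y/(10 + Q) (M(Q, Y) = (2*Y)/(10 + Q) = 2*Y/(10 + Q))
m(f, w) = sqrt(f + 2*w)
d = 8718/19 (d = 2*(-30)/(10 + 9) + 462 = 2*(-30)/19 + 462 = 2*(-30)*(1/19) + 462 = -60/19 + 462 = 8718/19 ≈ 458.84)
-2349/m(52, -50) + d/(-4645) = -2349/sqrt(52 + 2*(-50)) + (8718/19)/(-4645) = -2349/sqrt(52 - 100) + (8718/19)*(-1/4645) = -2349*(-I*sqrt(3)/12) - 8718/88255 = -(-783)*I*sqrt(3)/4 - 8718/88255 = 783*I*sqrt(3)/4 - 8718/88255 = -8718/88255 + 783*I*sqrt(3)/4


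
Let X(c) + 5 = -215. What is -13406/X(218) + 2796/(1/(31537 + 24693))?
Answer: 17294105503/110 ≈ 1.5722e+8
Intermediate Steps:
X(c) = -220 (X(c) = -5 - 215 = -220)
-13406/X(218) + 2796/(1/(31537 + 24693)) = -13406/(-220) + 2796/(1/(31537 + 24693)) = -13406*(-1/220) + 2796/(1/56230) = 6703/110 + 2796/(1/56230) = 6703/110 + 2796*56230 = 6703/110 + 157219080 = 17294105503/110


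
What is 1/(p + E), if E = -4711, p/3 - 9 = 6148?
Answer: 1/13760 ≈ 7.2674e-5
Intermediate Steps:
p = 18471 (p = 27 + 3*6148 = 27 + 18444 = 18471)
1/(p + E) = 1/(18471 - 4711) = 1/13760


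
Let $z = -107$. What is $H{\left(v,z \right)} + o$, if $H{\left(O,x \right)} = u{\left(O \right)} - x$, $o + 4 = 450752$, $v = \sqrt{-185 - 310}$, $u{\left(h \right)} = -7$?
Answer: $450848$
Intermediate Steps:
$v = 3 i \sqrt{55}$ ($v = \sqrt{-495} = 3 i \sqrt{55} \approx 22.249 i$)
$o = 450748$ ($o = -4 + 450752 = 450748$)
$H{\left(O,x \right)} = -7 - x$
$H{\left(v,z \right)} + o = \left(-7 - -107\right) + 450748 = \left(-7 + 107\right) + 450748 = 100 + 450748 = 450848$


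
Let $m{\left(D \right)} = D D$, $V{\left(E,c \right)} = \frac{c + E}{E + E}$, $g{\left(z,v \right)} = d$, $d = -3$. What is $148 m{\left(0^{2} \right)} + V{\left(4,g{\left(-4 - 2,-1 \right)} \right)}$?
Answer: $\frac{1}{8} \approx 0.125$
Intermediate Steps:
$g{\left(z,v \right)} = -3$
$V{\left(E,c \right)} = \frac{E + c}{2 E}$
$m{\left(D \right)} = D^{2}$
$148 m{\left(0^{2} \right)} + V{\left(4,g{\left(-4 - 2,-1 \right)} \right)} = 148 \left(0^{2}\right)^{2} + \frac{4 - 3}{2 \cdot 4} = 148 \cdot 0^{2} + \frac{1}{2} \cdot \frac{1}{4} \cdot 1 = 148 \cdot 0 + \frac{1}{8} = 0 + \frac{1}{8} = \frac{1}{8}$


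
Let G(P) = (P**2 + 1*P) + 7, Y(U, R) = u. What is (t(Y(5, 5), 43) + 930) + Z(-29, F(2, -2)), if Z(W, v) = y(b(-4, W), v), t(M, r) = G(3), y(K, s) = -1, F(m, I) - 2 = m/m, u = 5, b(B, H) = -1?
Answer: 948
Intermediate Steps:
F(m, I) = 3 (F(m, I) = 2 + m/m = 2 + 1 = 3)
Y(U, R) = 5
G(P) = 7 + P + P**2 (G(P) = (P**2 + P) + 7 = (P + P**2) + 7 = 7 + P + P**2)
t(M, r) = 19 (t(M, r) = 7 + 3 + 3**2 = 7 + 3 + 9 = 19)
Z(W, v) = -1
(t(Y(5, 5), 43) + 930) + Z(-29, F(2, -2)) = (19 + 930) - 1 = 949 - 1 = 948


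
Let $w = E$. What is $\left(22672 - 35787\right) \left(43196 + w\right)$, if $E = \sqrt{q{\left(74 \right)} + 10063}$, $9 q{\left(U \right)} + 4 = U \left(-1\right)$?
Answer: $-566515540 - \frac{13115 \sqrt{90489}}{3} \approx -5.6783 \cdot 10^{8}$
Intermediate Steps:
$q{\left(U \right)} = - \frac{4}{9} - \frac{U}{9}$ ($q{\left(U \right)} = - \frac{4}{9} + \frac{U \left(-1\right)}{9} = - \frac{4}{9} + \frac{\left(-1\right) U}{9} = - \frac{4}{9} - \frac{U}{9}$)
$E = \frac{\sqrt{90489}}{3}$ ($E = \sqrt{\left(- \frac{4}{9} - \frac{74}{9}\right) + 10063} = \sqrt{- \frac{26}{3} + 10063} = \sqrt{\frac{30163}{3}} = \frac{\sqrt{90489}}{3} \approx 100.27$)
$w = \frac{\sqrt{90489}}{3} \approx 100.27$
$\left(22672 - 35787\right) \left(43196 + w\right) = \left(22672 - 35787\right) \left(43196 + \frac{\sqrt{90489}}{3}\right) = - 13115 \left(43196 + \frac{\sqrt{90489}}{3}\right) = -566515540 - \frac{13115 \sqrt{90489}}{3}$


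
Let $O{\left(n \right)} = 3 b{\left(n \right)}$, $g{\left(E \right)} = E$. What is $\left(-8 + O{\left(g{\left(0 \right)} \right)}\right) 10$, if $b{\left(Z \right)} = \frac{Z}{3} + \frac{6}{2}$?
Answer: $10$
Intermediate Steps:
$b{\left(Z \right)} = 3 + \frac{Z}{3}$ ($b{\left(Z \right)} = Z \frac{1}{3} + 6 \cdot \frac{1}{2} = \frac{Z}{3} + 3 = 3 + \frac{Z}{3}$)
$O{\left(n \right)} = 9 + n$ ($O{\left(n \right)} = 3 \left(3 + \frac{n}{3}\right) = 9 + n$)
$\left(-8 + O{\left(g{\left(0 \right)} \right)}\right) 10 = \left(-8 + \left(9 + 0\right)\right) 10 = \left(-8 + 9\right) 10 = 1 \cdot 10 = 10$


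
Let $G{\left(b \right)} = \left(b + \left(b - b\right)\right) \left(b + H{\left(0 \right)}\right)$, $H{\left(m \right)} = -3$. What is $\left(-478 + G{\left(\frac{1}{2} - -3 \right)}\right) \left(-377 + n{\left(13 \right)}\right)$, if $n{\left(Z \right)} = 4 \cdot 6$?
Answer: $\frac{672465}{4} \approx 1.6812 \cdot 10^{5}$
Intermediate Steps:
$G{\left(b \right)} = b \left(-3 + b\right)$ ($G{\left(b \right)} = \left(b + \left(b - b\right)\right) \left(b - 3\right) = \left(b + 0\right) \left(-3 + b\right) = b \left(-3 + b\right)$)
$n{\left(Z \right)} = 24$
$\left(-478 + G{\left(\frac{1}{2} - -3 \right)}\right) \left(-377 + n{\left(13 \right)}\right) = \left(-478 + \left(\frac{1}{2} - -3\right) \left(-3 + \left(\frac{1}{2} - -3\right)\right)\right) \left(-377 + 24\right) = \left(-478 + \left(\frac{1}{2} + 3\right) \left(-3 + \left(\frac{1}{2} + 3\right)\right)\right) \left(-353\right) = \left(-478 + \frac{7 \left(-3 + \frac{7}{2}\right)}{2}\right) \left(-353\right) = \left(-478 + \frac{7}{2} \cdot \frac{1}{2}\right) \left(-353\right) = \left(-478 + \frac{7}{4}\right) \left(-353\right) = \left(- \frac{1905}{4}\right) \left(-353\right) = \frac{672465}{4}$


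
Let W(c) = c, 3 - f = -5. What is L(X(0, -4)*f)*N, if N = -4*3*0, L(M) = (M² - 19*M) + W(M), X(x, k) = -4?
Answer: 0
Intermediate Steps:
f = 8 (f = 3 - 1*(-5) = 3 + 5 = 8)
L(M) = M² - 18*M (L(M) = (M² - 19*M) + M = M² - 18*M)
N = 0 (N = -12*0 = 0)
L(X(0, -4)*f)*N = ((-4*8)*(-18 - 4*8))*0 = -32*(-18 - 32)*0 = -32*(-50)*0 = 1600*0 = 0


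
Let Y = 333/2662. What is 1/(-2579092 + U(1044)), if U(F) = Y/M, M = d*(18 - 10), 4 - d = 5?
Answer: -21296/54924343565 ≈ -3.8773e-7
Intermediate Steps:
d = -1 (d = 4 - 1*5 = 4 - 5 = -1)
M = -8 (M = -(18 - 10) = -1*8 = -8)
Y = 333/2662 (Y = 333*(1/2662) = 333/2662 ≈ 0.12509)
U(F) = -333/21296 (U(F) = (333/2662)/(-8) = (333/2662)*(-⅛) = -333/21296)
1/(-2579092 + U(1044)) = 1/(-2579092 - 333/21296) = 1/(-54924343565/21296) = -21296/54924343565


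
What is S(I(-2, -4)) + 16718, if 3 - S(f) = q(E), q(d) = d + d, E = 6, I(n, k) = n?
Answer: 16709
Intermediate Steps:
q(d) = 2*d
S(f) = -9 (S(f) = 3 - 2*6 = 3 - 1*12 = 3 - 12 = -9)
S(I(-2, -4)) + 16718 = -9 + 16718 = 16709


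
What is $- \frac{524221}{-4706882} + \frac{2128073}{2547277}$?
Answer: $\frac{11351924594603}{11989732260314} \approx 0.9468$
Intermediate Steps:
$- \frac{524221}{-4706882} + \frac{2128073}{2547277} = \left(-524221\right) \left(- \frac{1}{4706882}\right) + 2128073 \cdot \frac{1}{2547277} = \frac{524221}{4706882} + \frac{2128073}{2547277} = \frac{11351924594603}{11989732260314}$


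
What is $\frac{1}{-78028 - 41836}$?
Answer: $- \frac{1}{119864} \approx -8.3428 \cdot 10^{-6}$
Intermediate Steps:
$\frac{1}{-78028 - 41836} = \frac{1}{-119864} = - \frac{1}{119864}$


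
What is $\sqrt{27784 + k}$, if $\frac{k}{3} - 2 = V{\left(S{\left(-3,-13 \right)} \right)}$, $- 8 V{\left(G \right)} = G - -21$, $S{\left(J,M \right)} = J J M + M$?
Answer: $\frac{\sqrt{445294}}{4} \approx 166.83$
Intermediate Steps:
$S{\left(J,M \right)} = M + M J^{2}$ ($S{\left(J,M \right)} = J^{2} M + M = M J^{2} + M = M + M J^{2}$)
$V{\left(G \right)} = - \frac{21}{8} - \frac{G}{8}$ ($V{\left(G \right)} = - \frac{G - -21}{8} = - \frac{G + 21}{8} = - \frac{21 + G}{8} = - \frac{21}{8} - \frac{G}{8}$)
$k = \frac{375}{8}$ ($k = 6 + 3 \left(- \frac{21}{8} - \frac{\left(-13\right) \left(1 + \left(-3\right)^{2}\right)}{8}\right) = 6 + 3 \left(- \frac{21}{8} - \frac{\left(-13\right) \left(1 + 9\right)}{8}\right) = 6 + 3 \left(- \frac{21}{8} - \frac{\left(-13\right) 10}{8}\right) = 6 + 3 \left(- \frac{21}{8} - - \frac{65}{4}\right) = 6 + 3 \left(- \frac{21}{8} + \frac{65}{4}\right) = 6 + 3 \cdot \frac{109}{8} = 6 + \frac{327}{8} = \frac{375}{8} \approx 46.875$)
$\sqrt{27784 + k} = \sqrt{27784 + \frac{375}{8}} = \sqrt{\frac{222647}{8}} = \frac{\sqrt{445294}}{4}$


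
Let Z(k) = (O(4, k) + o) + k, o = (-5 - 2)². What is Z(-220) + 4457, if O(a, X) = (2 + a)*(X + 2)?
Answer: 2978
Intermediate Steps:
O(a, X) = (2 + X)*(2 + a) (O(a, X) = (2 + a)*(2 + X) = (2 + X)*(2 + a))
o = 49 (o = (-7)² = 49)
Z(k) = 61 + 7*k (Z(k) = ((4 + 2*k + 2*4 + k*4) + 49) + k = ((4 + 2*k + 8 + 4*k) + 49) + k = ((12 + 6*k) + 49) + k = (61 + 6*k) + k = 61 + 7*k)
Z(-220) + 4457 = (61 + 7*(-220)) + 4457 = (61 - 1540) + 4457 = -1479 + 4457 = 2978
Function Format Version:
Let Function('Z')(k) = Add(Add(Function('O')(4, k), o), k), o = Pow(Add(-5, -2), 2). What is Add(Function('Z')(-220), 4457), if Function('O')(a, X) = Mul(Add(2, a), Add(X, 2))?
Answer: 2978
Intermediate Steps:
Function('O')(a, X) = Mul(Add(2, X), Add(2, a)) (Function('O')(a, X) = Mul(Add(2, a), Add(2, X)) = Mul(Add(2, X), Add(2, a)))
o = 49 (o = Pow(-7, 2) = 49)
Function('Z')(k) = Add(61, Mul(7, k)) (Function('Z')(k) = Add(Add(Add(4, Mul(2, k), Mul(2, 4), Mul(k, 4)), 49), k) = Add(Add(Add(4, Mul(2, k), 8, Mul(4, k)), 49), k) = Add(Add(Add(12, Mul(6, k)), 49), k) = Add(Add(61, Mul(6, k)), k) = Add(61, Mul(7, k)))
Add(Function('Z')(-220), 4457) = Add(Add(61, Mul(7, -220)), 4457) = Add(Add(61, -1540), 4457) = Add(-1479, 4457) = 2978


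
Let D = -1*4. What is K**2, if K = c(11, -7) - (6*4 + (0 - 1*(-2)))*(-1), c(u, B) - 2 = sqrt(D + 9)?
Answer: (28 + sqrt(5))**2 ≈ 914.22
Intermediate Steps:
D = -4
c(u, B) = 2 + sqrt(5) (c(u, B) = 2 + sqrt(-4 + 9) = 2 + sqrt(5))
K = 28 + sqrt(5) (K = (2 + sqrt(5)) - (6*4 + (0 - 1*(-2)))*(-1) = (2 + sqrt(5)) - (24 + (0 + 2))*(-1) = (2 + sqrt(5)) - (24 + 2)*(-1) = (2 + sqrt(5)) - 26*(-1) = (2 + sqrt(5)) - 1*(-26) = (2 + sqrt(5)) + 26 = 28 + sqrt(5) ≈ 30.236)
K**2 = (28 + sqrt(5))**2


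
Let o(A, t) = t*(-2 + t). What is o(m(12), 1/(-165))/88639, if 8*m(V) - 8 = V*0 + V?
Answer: 331/2413196775 ≈ 1.3716e-7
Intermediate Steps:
m(V) = 1 + V/8 (m(V) = 1 + (V*0 + V)/8 = 1 + (0 + V)/8 = 1 + V/8)
o(m(12), 1/(-165))/88639 = ((-2 + 1/(-165))/(-165))/88639 = -(-2 - 1/165)/165*(1/88639) = -1/165*(-331/165)*(1/88639) = (331/27225)*(1/88639) = 331/2413196775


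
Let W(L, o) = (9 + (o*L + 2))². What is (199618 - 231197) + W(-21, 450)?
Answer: 89063142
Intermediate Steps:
W(L, o) = (11 + L*o)² (W(L, o) = (9 + (L*o + 2))² = (9 + (2 + L*o))² = (11 + L*o)²)
(199618 - 231197) + W(-21, 450) = (199618 - 231197) + (11 - 21*450)² = -31579 + (11 - 9450)² = -31579 + (-9439)² = -31579 + 89094721 = 89063142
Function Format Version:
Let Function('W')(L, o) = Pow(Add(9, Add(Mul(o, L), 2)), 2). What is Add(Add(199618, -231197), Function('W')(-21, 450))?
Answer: 89063142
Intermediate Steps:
Function('W')(L, o) = Pow(Add(11, Mul(L, o)), 2) (Function('W')(L, o) = Pow(Add(9, Add(Mul(L, o), 2)), 2) = Pow(Add(9, Add(2, Mul(L, o))), 2) = Pow(Add(11, Mul(L, o)), 2))
Add(Add(199618, -231197), Function('W')(-21, 450)) = Add(Add(199618, -231197), Pow(Add(11, Mul(-21, 450)), 2)) = Add(-31579, Pow(Add(11, -9450), 2)) = Add(-31579, Pow(-9439, 2)) = Add(-31579, 89094721) = 89063142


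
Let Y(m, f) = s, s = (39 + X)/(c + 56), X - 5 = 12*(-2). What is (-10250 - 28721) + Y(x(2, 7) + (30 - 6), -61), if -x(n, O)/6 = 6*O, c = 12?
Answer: -662502/17 ≈ -38971.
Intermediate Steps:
X = -19 (X = 5 + 12*(-2) = 5 - 24 = -19)
x(n, O) = -36*O
s = 5/17 (s = (39 - 19)/(12 + 56) = 20/68 = 20*(1/68) = 5/17 ≈ 0.29412)
Y(m, f) = 5/17
(-10250 - 28721) + Y(x(2, 7) + (30 - 6), -61) = (-10250 - 28721) + 5/17 = -38971 + 5/17 = -662502/17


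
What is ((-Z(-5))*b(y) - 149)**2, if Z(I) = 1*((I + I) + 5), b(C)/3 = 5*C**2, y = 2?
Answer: 22801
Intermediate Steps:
b(C) = 15*C**2 (b(C) = 3*(5*C**2) = 15*C**2)
Z(I) = 5 + 2*I (Z(I) = 1*(2*I + 5) = 1*(5 + 2*I) = 5 + 2*I)
((-Z(-5))*b(y) - 149)**2 = ((-(5 + 2*(-5)))*(15*2**2) - 149)**2 = ((-(5 - 10))*(15*4) - 149)**2 = (-1*(-5)*60 - 149)**2 = (5*60 - 149)**2 = (300 - 149)**2 = 151**2 = 22801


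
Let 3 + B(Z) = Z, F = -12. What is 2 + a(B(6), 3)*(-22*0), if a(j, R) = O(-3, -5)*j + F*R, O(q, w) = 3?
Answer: 2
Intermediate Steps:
B(Z) = -3 + Z
a(j, R) = -12*R + 3*j (a(j, R) = 3*j - 12*R = -12*R + 3*j)
2 + a(B(6), 3)*(-22*0) = 2 + (-12*3 + 3*(-3 + 6))*(-22*0) = 2 + (-36 + 3*3)*0 = 2 + (-36 + 9)*0 = 2 - 27*0 = 2 + 0 = 2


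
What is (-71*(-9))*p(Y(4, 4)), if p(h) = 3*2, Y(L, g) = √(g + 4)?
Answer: 3834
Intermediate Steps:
Y(L, g) = √(4 + g)
p(h) = 6
(-71*(-9))*p(Y(4, 4)) = -71*(-9)*6 = 639*6 = 3834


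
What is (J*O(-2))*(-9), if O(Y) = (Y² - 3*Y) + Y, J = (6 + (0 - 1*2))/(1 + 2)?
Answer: -96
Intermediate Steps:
J = 4/3 (J = (6 + (0 - 2))/3 = (6 - 2)*(⅓) = 4*(⅓) = 4/3 ≈ 1.3333)
O(Y) = Y² - 2*Y
(J*O(-2))*(-9) = (4*(-2*(-2 - 2))/3)*(-9) = (4*(-2*(-4))/3)*(-9) = ((4/3)*8)*(-9) = (32/3)*(-9) = -96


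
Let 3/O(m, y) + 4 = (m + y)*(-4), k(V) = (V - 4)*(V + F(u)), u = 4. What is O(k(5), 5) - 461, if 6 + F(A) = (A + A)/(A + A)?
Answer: -3689/8 ≈ -461.13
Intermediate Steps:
F(A) = -5 (F(A) = -6 + (A + A)/(A + A) = -6 + (2*A)/((2*A)) = -6 + (2*A)*(1/(2*A)) = -6 + 1 = -5)
k(V) = (-5 + V)*(-4 + V) (k(V) = (V - 4)*(V - 5) = (-4 + V)*(-5 + V) = (-5 + V)*(-4 + V))
O(m, y) = 3/(-4 - 4*m - 4*y) (O(m, y) = 3/(-4 + (m + y)*(-4)) = 3/(-4 + (-4*m - 4*y)) = 3/(-4 - 4*m - 4*y))
O(k(5), 5) - 461 = -3/(4 + 4*(20 + 5**2 - 9*5) + 4*5) - 461 = -3/(4 + 4*(20 + 25 - 45) + 20) - 461 = -3/(4 + 4*0 + 20) - 461 = -3/(4 + 0 + 20) - 461 = -3/24 - 461 = -3*1/24 - 461 = -1/8 - 461 = -3689/8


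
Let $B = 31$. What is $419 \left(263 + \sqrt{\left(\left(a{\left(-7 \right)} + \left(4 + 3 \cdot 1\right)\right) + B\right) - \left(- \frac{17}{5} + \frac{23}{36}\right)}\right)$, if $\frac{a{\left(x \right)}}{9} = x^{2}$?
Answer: $110197 + \frac{419 \sqrt{433585}}{30} \approx 1.1939 \cdot 10^{5}$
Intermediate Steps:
$a{\left(x \right)} = 9 x^{2}$
$419 \left(263 + \sqrt{\left(\left(a{\left(-7 \right)} + \left(4 + 3 \cdot 1\right)\right) + B\right) - \left(- \frac{17}{5} + \frac{23}{36}\right)}\right) = 419 \left(263 + \sqrt{\left(\left(9 \left(-7\right)^{2} + \left(4 + 3 \cdot 1\right)\right) + 31\right) - \left(- \frac{17}{5} + \frac{23}{36}\right)}\right) = 419 \left(263 + \sqrt{\left(\left(9 \cdot 49 + \left(4 + 3\right)\right) + 31\right) - - \frac{497}{180}}\right) = 419 \left(263 + \sqrt{\left(\left(441 + 7\right) + 31\right) + \left(- \frac{23}{36} + \frac{17}{5}\right)}\right) = 419 \left(263 + \sqrt{\left(448 + 31\right) + \frac{497}{180}}\right) = 419 \left(263 + \sqrt{479 + \frac{497}{180}}\right) = 419 \left(263 + \sqrt{\frac{86717}{180}}\right) = 419 \left(263 + \frac{\sqrt{433585}}{30}\right) = 110197 + \frac{419 \sqrt{433585}}{30}$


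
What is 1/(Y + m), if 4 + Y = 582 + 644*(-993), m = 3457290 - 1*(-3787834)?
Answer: 1/6606210 ≈ 1.5137e-7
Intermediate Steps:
m = 7245124 (m = 3457290 + 3787834 = 7245124)
Y = -638914 (Y = -4 + (582 + 644*(-993)) = -4 + (582 - 639492) = -4 - 638910 = -638914)
1/(Y + m) = 1/(-638914 + 7245124) = 1/6606210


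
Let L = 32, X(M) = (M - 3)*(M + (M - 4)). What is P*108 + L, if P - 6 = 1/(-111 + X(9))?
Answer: 676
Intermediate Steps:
X(M) = (-4 + 2*M)*(-3 + M) (X(M) = (-3 + M)*(M + (-4 + M)) = (-3 + M)*(-4 + 2*M) = (-4 + 2*M)*(-3 + M))
P = 161/27 (P = 6 + 1/(-111 + (12 - 10*9 + 2*9²)) = 6 + 1/(-111 + (12 - 90 + 2*81)) = 6 + 1/(-111 + (12 - 90 + 162)) = 6 + 1/(-111 + 84) = 6 + 1/(-27) = 6 - 1/27 = 161/27 ≈ 5.9630)
P*108 + L = (161/27)*108 + 32 = 644 + 32 = 676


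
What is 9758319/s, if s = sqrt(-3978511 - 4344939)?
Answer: -9758319*I*sqrt(332938)/1664690 ≈ -3382.4*I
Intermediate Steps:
s = 5*I*sqrt(332938) (s = sqrt(-8323450) = 5*I*sqrt(332938) ≈ 2885.0*I)
9758319/s = 9758319/((5*I*sqrt(332938))) = 9758319*(-I*sqrt(332938)/1664690) = -9758319*I*sqrt(332938)/1664690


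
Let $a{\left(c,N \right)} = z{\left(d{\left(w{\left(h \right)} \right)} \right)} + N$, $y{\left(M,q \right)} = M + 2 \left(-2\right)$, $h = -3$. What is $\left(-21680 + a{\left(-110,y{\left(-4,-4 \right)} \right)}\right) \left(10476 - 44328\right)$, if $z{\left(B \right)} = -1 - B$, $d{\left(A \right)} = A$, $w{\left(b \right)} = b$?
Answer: $734114472$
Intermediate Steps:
$y{\left(M,q \right)} = -4 + M$ ($y{\left(M,q \right)} = M - 4 = -4 + M$)
$a{\left(c,N \right)} = 2 + N$ ($a{\left(c,N \right)} = \left(-1 - -3\right) + N = \left(-1 + 3\right) + N = 2 + N$)
$\left(-21680 + a{\left(-110,y{\left(-4,-4 \right)} \right)}\right) \left(10476 - 44328\right) = \left(-21680 + \left(2 - 8\right)\right) \left(10476 - 44328\right) = \left(-21680 + \left(2 - 8\right)\right) \left(-33852\right) = \left(-21680 - 6\right) \left(-33852\right) = \left(-21686\right) \left(-33852\right) = 734114472$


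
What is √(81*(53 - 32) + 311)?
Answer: 2*√503 ≈ 44.855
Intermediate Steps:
√(81*(53 - 32) + 311) = √(81*21 + 311) = √(1701 + 311) = √2012 = 2*√503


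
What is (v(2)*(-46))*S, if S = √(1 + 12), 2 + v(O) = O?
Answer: 0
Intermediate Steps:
v(O) = -2 + O
S = √13 ≈ 3.6056
(v(2)*(-46))*S = ((-2 + 2)*(-46))*√13 = (0*(-46))*√13 = 0*√13 = 0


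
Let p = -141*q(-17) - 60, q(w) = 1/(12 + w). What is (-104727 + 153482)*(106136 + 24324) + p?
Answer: 31802886341/5 ≈ 6.3606e+9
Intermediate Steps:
p = -159/5 (p = -141/(12 - 17) - 60 = -141/(-5) - 60 = -141*(-⅕) - 60 = 141/5 - 60 = -159/5 ≈ -31.800)
(-104727 + 153482)*(106136 + 24324) + p = (-104727 + 153482)*(106136 + 24324) - 159/5 = 48755*130460 - 159/5 = 6360577300 - 159/5 = 31802886341/5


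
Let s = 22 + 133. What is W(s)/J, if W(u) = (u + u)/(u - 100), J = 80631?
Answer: 2/28611 ≈ 6.9903e-5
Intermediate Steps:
s = 155
W(u) = 2*u/(-100 + u) (W(u) = (2*u)/(-100 + u) = 2*u/(-100 + u))
W(s)/J = (2*155/(-100 + 155))/80631 = (2*155/55)*(1/80631) = (2*155*(1/55))*(1/80631) = (62/11)*(1/80631) = 2/28611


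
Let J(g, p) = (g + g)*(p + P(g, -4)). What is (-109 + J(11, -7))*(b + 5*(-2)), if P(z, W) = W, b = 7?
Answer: 1053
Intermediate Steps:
J(g, p) = 2*g*(-4 + p) (J(g, p) = (g + g)*(p - 4) = (2*g)*(-4 + p) = 2*g*(-4 + p))
(-109 + J(11, -7))*(b + 5*(-2)) = (-109 + 2*11*(-4 - 7))*(7 + 5*(-2)) = (-109 + 2*11*(-11))*(7 - 10) = (-109 - 242)*(-3) = -351*(-3) = 1053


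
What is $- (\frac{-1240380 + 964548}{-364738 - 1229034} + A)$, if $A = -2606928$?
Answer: $\frac{1038712144146}{398443} \approx 2.6069 \cdot 10^{6}$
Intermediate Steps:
$- (\frac{-1240380 + 964548}{-364738 - 1229034} + A) = - (\frac{-1240380 + 964548}{-364738 - 1229034} - 2606928) = - (- \frac{275832}{-1593772} - 2606928) = - (\left(-275832\right) \left(- \frac{1}{1593772}\right) - 2606928) = - (\frac{68958}{398443} - 2606928) = \left(-1\right) \left(- \frac{1038712144146}{398443}\right) = \frac{1038712144146}{398443}$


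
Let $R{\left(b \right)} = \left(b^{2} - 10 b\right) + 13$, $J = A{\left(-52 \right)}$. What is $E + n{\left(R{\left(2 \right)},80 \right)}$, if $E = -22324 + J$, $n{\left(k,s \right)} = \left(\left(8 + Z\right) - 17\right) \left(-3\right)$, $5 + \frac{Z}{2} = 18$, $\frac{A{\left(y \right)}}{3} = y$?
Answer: $-22531$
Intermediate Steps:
$A{\left(y \right)} = 3 y$
$J = -156$ ($J = 3 \left(-52\right) = -156$)
$Z = 26$ ($Z = -10 + 2 \cdot 18 = -10 + 36 = 26$)
$R{\left(b \right)} = 13 + b^{2} - 10 b$
$n{\left(k,s \right)} = -51$ ($n{\left(k,s \right)} = \left(\left(8 + 26\right) - 17\right) \left(-3\right) = \left(34 - 17\right) \left(-3\right) = 17 \left(-3\right) = -51$)
$E = -22480$ ($E = -22324 - 156 = -22480$)
$E + n{\left(R{\left(2 \right)},80 \right)} = -22480 - 51 = -22531$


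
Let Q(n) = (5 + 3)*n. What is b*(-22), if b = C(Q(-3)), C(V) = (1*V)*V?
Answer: -12672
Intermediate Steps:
Q(n) = 8*n
C(V) = V² (C(V) = V*V = V²)
b = 576 (b = (8*(-3))² = (-24)² = 576)
b*(-22) = 576*(-22) = -12672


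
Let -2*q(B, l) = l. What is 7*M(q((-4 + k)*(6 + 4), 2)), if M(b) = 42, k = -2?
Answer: 294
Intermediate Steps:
q(B, l) = -l/2
7*M(q((-4 + k)*(6 + 4), 2)) = 7*42 = 294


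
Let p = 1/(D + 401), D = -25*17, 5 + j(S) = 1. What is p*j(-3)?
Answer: ⅙ ≈ 0.16667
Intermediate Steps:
j(S) = -4 (j(S) = -5 + 1 = -4)
D = -425
p = -1/24 (p = 1/(-425 + 401) = 1/(-24) = -1/24 ≈ -0.041667)
p*j(-3) = -1/24*(-4) = ⅙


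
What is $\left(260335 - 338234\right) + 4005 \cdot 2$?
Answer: $-69889$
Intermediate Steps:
$\left(260335 - 338234\right) + 4005 \cdot 2 = -77899 + 8010 = -69889$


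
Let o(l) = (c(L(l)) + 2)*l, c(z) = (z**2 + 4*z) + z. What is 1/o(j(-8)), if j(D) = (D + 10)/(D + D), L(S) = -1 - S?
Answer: 512/103 ≈ 4.9709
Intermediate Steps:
c(z) = z**2 + 5*z
j(D) = (10 + D)/(2*D) (j(D) = (10 + D)/((2*D)) = (10 + D)*(1/(2*D)) = (10 + D)/(2*D))
o(l) = l*(2 + (-1 - l)*(4 - l)) (o(l) = ((-1 - l)*(5 + (-1 - l)) + 2)*l = ((-1 - l)*(4 - l) + 2)*l = (2 + (-1 - l)*(4 - l))*l = l*(2 + (-1 - l)*(4 - l)))
1/o(j(-8)) = 1/(((1/2)*(10 - 8)/(-8))*(-2 + ((1/2)*(10 - 8)/(-8))**2 - 3*(10 - 8)/(2*(-8)))) = 1/(((1/2)*(-1/8)*2)*(-2 + ((1/2)*(-1/8)*2)**2 - 3*(-1)*2/(2*8))) = 1/(-(-2 + (-1/8)**2 - 3*(-1/8))/8) = 1/(-(-2 + 1/64 + 3/8)/8) = 1/(-1/8*(-103/64)) = 1/(103/512) = 512/103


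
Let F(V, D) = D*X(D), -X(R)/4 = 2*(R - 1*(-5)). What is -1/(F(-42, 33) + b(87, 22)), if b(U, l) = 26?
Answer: 1/10006 ≈ 9.9940e-5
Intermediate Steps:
X(R) = -40 - 8*R (X(R) = -8*(R - 1*(-5)) = -8*(R + 5) = -8*(5 + R) = -4*(10 + 2*R) = -40 - 8*R)
F(V, D) = D*(-40 - 8*D)
-1/(F(-42, 33) + b(87, 22)) = -1/(-8*33*(5 + 33) + 26) = -1/(-8*33*38 + 26) = -1/(-10032 + 26) = -1/(-10006) = -1*(-1/10006) = 1/10006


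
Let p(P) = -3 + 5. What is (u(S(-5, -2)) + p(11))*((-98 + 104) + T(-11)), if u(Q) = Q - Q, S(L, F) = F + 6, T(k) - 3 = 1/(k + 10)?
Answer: 16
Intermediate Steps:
T(k) = 3 + 1/(10 + k) (T(k) = 3 + 1/(k + 10) = 3 + 1/(10 + k))
S(L, F) = 6 + F
p(P) = 2
u(Q) = 0
(u(S(-5, -2)) + p(11))*((-98 + 104) + T(-11)) = (0 + 2)*((-98 + 104) + (31 + 3*(-11))/(10 - 11)) = 2*(6 + (31 - 33)/(-1)) = 2*(6 - 1*(-2)) = 2*(6 + 2) = 2*8 = 16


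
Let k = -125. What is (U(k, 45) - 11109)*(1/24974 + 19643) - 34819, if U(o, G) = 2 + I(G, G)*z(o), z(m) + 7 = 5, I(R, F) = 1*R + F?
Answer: -5537868631927/24974 ≈ -2.2175e+8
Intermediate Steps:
I(R, F) = F + R (I(R, F) = R + F = F + R)
z(m) = -2 (z(m) = -7 + 5 = -2)
U(o, G) = 2 - 4*G (U(o, G) = 2 + (G + G)*(-2) = 2 + (2*G)*(-2) = 2 - 4*G)
(U(k, 45) - 11109)*(1/24974 + 19643) - 34819 = ((2 - 4*45) - 11109)*(1/24974 + 19643) - 34819 = ((2 - 180) - 11109)*(1/24974 + 19643) - 34819 = (-178 - 11109)*(490564283/24974) - 34819 = -11287*490564283/24974 - 34819 = -5536999062221/24974 - 34819 = -5537868631927/24974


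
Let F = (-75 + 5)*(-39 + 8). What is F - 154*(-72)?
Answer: 13258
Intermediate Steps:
F = 2170 (F = -70*(-31) = 2170)
F - 154*(-72) = 2170 - 154*(-72) = 2170 + 11088 = 13258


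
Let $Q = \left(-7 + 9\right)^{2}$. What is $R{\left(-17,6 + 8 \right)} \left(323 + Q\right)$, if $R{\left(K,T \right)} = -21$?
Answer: $-6867$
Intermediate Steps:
$Q = 4$ ($Q = 2^{2} = 4$)
$R{\left(-17,6 + 8 \right)} \left(323 + Q\right) = - 21 \left(323 + 4\right) = \left(-21\right) 327 = -6867$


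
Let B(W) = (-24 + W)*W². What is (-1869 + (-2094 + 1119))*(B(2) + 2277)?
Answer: -6225516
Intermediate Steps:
B(W) = W²*(-24 + W)
(-1869 + (-2094 + 1119))*(B(2) + 2277) = (-1869 + (-2094 + 1119))*(2²*(-24 + 2) + 2277) = (-1869 - 975)*(4*(-22) + 2277) = -2844*(-88 + 2277) = -2844*2189 = -6225516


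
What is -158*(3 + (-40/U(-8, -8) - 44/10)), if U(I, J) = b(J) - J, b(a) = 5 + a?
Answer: 7426/5 ≈ 1485.2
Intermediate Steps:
U(I, J) = 5 (U(I, J) = (5 + J) - J = 5)
-158*(3 + (-40/U(-8, -8) - 44/10)) = -158*(3 + (-40/5 - 44/10)) = -158*(3 + (-40*⅕ - 44*⅒)) = -158*(3 + (-8 - 22/5)) = -158*(3 - 62/5) = -158*(-47/5) = 7426/5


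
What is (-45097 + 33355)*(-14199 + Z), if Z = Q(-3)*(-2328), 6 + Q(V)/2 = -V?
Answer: 2712402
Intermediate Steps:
Q(V) = -12 - 2*V (Q(V) = -12 + 2*(-V) = -12 - 2*V)
Z = 13968 (Z = (-12 - 2*(-3))*(-2328) = (-12 + 6)*(-2328) = -6*(-2328) = 13968)
(-45097 + 33355)*(-14199 + Z) = (-45097 + 33355)*(-14199 + 13968) = -11742*(-231) = 2712402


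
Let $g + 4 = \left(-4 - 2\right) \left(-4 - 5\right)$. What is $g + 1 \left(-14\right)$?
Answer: $36$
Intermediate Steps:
$g = 50$ ($g = -4 + \left(-4 - 2\right) \left(-4 - 5\right) = -4 - -54 = -4 + 54 = 50$)
$g + 1 \left(-14\right) = 50 + 1 \left(-14\right) = 50 - 14 = 36$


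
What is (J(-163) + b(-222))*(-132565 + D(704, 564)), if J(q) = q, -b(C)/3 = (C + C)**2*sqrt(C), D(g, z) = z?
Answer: 21516163 + 78066447408*I*sqrt(222) ≈ 2.1516e+7 + 1.1632e+12*I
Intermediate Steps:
b(C) = -12*C**(5/2) (b(C) = -3*(C + C)**2*sqrt(C) = -3*(2*C)**2*sqrt(C) = -3*4*C**2*sqrt(C) = -12*C**(5/2))
(J(-163) + b(-222))*(-132565 + D(704, 564)) = (-163 - 591408*I*sqrt(222))*(-132565 + 564) = (-163 - 591408*I*sqrt(222))*(-132001) = 21516163 + 78066447408*I*sqrt(222)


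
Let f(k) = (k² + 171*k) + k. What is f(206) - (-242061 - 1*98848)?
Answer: 418777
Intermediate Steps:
f(k) = k² + 172*k
f(206) - (-242061 - 1*98848) = 206*(172 + 206) - (-242061 - 1*98848) = 206*378 - (-242061 - 98848) = 77868 - 1*(-340909) = 77868 + 340909 = 418777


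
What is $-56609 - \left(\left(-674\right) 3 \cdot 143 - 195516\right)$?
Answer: $428053$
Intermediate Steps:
$-56609 - \left(\left(-674\right) 3 \cdot 143 - 195516\right) = -56609 - \left(\left(-2022\right) 143 - 195516\right) = -56609 - \left(-289146 - 195516\right) = -56609 - -484662 = -56609 + 484662 = 428053$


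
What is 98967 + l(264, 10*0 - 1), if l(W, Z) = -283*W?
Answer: 24255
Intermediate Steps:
98967 + l(264, 10*0 - 1) = 98967 - 283*264 = 98967 - 74712 = 24255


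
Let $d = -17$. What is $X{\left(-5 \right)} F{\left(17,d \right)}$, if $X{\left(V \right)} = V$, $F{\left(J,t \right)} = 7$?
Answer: $-35$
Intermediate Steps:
$X{\left(-5 \right)} F{\left(17,d \right)} = \left(-5\right) 7 = -35$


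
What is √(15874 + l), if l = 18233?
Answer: √34107 ≈ 184.68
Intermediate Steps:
√(15874 + l) = √(15874 + 18233) = √34107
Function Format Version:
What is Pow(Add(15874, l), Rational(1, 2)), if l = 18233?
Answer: Pow(34107, Rational(1, 2)) ≈ 184.68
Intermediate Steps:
Pow(Add(15874, l), Rational(1, 2)) = Pow(Add(15874, 18233), Rational(1, 2)) = Pow(34107, Rational(1, 2))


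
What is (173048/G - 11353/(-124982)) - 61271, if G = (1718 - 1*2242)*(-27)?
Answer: -27080092868669/442061334 ≈ -61259.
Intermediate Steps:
G = 14148 (G = (1718 - 2242)*(-27) = -524*(-27) = 14148)
(173048/G - 11353/(-124982)) - 61271 = (173048/14148 - 11353/(-124982)) - 61271 = (173048*(1/14148) - 11353*(-1/124982)) - 61271 = (43262/3537 + 11353/124982) - 61271 = 5447126845/442061334 - 61271 = -27080092868669/442061334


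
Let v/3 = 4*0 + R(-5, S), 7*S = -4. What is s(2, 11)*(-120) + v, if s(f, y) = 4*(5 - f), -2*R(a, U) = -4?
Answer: -1434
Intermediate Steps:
S = -4/7 (S = (⅐)*(-4) = -4/7 ≈ -0.57143)
R(a, U) = 2 (R(a, U) = -½*(-4) = 2)
s(f, y) = 20 - 4*f
v = 6 (v = 3*(4*0 + 2) = 3*(0 + 2) = 3*2 = 6)
s(2, 11)*(-120) + v = (20 - 4*2)*(-120) + 6 = (20 - 8)*(-120) + 6 = 12*(-120) + 6 = -1440 + 6 = -1434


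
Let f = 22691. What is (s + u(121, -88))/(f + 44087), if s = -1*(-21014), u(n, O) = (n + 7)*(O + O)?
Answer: -757/33389 ≈ -0.022672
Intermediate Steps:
u(n, O) = 2*O*(7 + n) (u(n, O) = (7 + n)*(2*O) = 2*O*(7 + n))
s = 21014
(s + u(121, -88))/(f + 44087) = (21014 + 2*(-88)*(7 + 121))/(22691 + 44087) = (21014 + 2*(-88)*128)/66778 = (21014 - 22528)*(1/66778) = -1514*1/66778 = -757/33389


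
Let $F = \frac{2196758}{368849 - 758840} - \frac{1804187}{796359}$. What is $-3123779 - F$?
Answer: $- \frac{323386157062469204}{103524280923} \approx -3.1238 \cdot 10^{6}$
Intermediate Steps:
$F = - \frac{817674898813}{103524280923}$ ($F = \frac{2196758}{-389991} - \frac{1804187}{796359} = 2196758 \left(- \frac{1}{389991}\right) - \frac{1804187}{796359} = - \frac{2196758}{389991} - \frac{1804187}{796359} = - \frac{817674898813}{103524280923} \approx -7.8984$)
$-3123779 - F = -3123779 - - \frac{817674898813}{103524280923} = -3123779 + \frac{817674898813}{103524280923} = - \frac{323386157062469204}{103524280923}$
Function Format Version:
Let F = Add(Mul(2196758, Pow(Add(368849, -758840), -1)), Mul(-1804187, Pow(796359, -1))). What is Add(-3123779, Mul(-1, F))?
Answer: Rational(-323386157062469204, 103524280923) ≈ -3.1238e+6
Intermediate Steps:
F = Rational(-817674898813, 103524280923) (F = Add(Mul(2196758, Pow(-389991, -1)), Mul(-1804187, Rational(1, 796359))) = Add(Mul(2196758, Rational(-1, 389991)), Rational(-1804187, 796359)) = Add(Rational(-2196758, 389991), Rational(-1804187, 796359)) = Rational(-817674898813, 103524280923) ≈ -7.8984)
Add(-3123779, Mul(-1, F)) = Add(-3123779, Mul(-1, Rational(-817674898813, 103524280923))) = Add(-3123779, Rational(817674898813, 103524280923)) = Rational(-323386157062469204, 103524280923)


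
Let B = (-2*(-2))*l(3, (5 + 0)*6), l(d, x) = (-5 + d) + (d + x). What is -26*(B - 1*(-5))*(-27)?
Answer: 90558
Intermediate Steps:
l(d, x) = -5 + x + 2*d
B = 124 (B = (-2*(-2))*(-5 + (5 + 0)*6 + 2*3) = 4*(-5 + 5*6 + 6) = 4*(-5 + 30 + 6) = 4*31 = 124)
-26*(B - 1*(-5))*(-27) = -26*(124 - 1*(-5))*(-27) = -26*(124 + 5)*(-27) = -26*129*(-27) = -3354*(-27) = 90558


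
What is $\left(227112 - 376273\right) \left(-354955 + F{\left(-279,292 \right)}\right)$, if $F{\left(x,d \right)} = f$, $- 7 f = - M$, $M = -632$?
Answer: $\frac{370712369037}{7} \approx 5.2959 \cdot 10^{10}$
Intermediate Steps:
$f = - \frac{632}{7}$ ($f = - \frac{\left(-1\right) \left(-632\right)}{7} = \left(- \frac{1}{7}\right) 632 = - \frac{632}{7} \approx -90.286$)
$F{\left(x,d \right)} = - \frac{632}{7}$
$\left(227112 - 376273\right) \left(-354955 + F{\left(-279,292 \right)}\right) = \left(227112 - 376273\right) \left(-354955 - \frac{632}{7}\right) = \left(-149161\right) \left(- \frac{2485317}{7}\right) = \frac{370712369037}{7}$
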